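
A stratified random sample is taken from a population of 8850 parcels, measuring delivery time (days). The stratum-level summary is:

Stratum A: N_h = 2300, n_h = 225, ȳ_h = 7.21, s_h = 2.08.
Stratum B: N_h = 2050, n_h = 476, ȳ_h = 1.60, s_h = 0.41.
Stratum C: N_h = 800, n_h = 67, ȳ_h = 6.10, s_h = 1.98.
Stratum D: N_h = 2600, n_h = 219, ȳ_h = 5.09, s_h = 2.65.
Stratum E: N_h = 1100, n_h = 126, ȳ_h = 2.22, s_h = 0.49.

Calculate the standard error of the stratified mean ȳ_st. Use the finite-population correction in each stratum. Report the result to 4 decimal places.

V̂(ȳ_st) = Σ W_h² (1 − n_h/N_h) s_h²/n_h, with W_h = N_h/N and N = 8850:
  stratum A: (2300/8850)²·(1 − 225/2300)·2.08²/225 = 0.00117167
  stratum B: (2050/8850)²·(1 − 476/2050)·0.41²/476 = 1.4549e-05
  stratum C: (800/8850)²·(1 − 67/800)·1.98²/67 = 0.00043809
  stratum D: (2600/8850)²·(1 − 219/2600)·2.65²/219 = 0.00253451
  stratum E: (1100/8850)²·(1 − 126/1100)·0.49²/126 = 2.60667e-05
V̂(ȳ_st) = 0.00418488
SE(ȳ_st) = √0.00418488 = 0.0646906

SE(ȳ_st) ≈ 0.0647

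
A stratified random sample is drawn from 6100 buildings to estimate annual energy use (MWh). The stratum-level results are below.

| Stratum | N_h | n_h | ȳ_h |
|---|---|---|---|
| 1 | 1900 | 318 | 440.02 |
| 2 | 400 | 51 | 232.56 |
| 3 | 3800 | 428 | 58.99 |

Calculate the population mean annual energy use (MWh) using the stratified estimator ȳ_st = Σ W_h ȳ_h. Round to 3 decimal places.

N = Σ N_h = 6100. Stratum weights W_h = N_h/N.
ȳ_st = (1900·440.02 + 400·232.56 + 3800·58.99) / 6100 = 189.05311

ȳ_st ≈ 189.053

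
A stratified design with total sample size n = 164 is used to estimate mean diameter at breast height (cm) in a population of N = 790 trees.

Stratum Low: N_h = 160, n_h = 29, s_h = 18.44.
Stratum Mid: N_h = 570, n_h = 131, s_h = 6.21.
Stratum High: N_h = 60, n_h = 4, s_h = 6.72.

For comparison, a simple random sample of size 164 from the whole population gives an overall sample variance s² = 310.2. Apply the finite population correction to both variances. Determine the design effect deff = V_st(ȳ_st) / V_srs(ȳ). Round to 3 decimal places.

deff ≈ 0.382

V̂(ȳ_st) = Σ W_h² (1 − n_h/N_h) s_h²/n_h, with W_h = N_h/N and N = 790:
  stratum Low: (160/790)²·(1 − 29/160)·18.44²/29 = 0.393787
  stratum Mid: (570/790)²·(1 − 131/570)·6.21²/131 = 0.118031
  stratum High: (60/790)²·(1 − 4/60)·6.72²/4 = 0.0607804
V_st = 0.572598
V_srs = (1 − 164/790)·310.2/164 = 1.49881
deff = V_st / V_srs = 0.572598/1.49881 = 0.3820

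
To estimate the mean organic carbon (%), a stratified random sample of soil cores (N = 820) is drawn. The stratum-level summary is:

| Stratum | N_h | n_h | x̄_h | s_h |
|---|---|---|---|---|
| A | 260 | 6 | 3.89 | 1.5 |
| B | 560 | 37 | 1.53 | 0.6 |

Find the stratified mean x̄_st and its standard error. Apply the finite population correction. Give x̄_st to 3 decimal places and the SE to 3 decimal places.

x̄_st ≈ 2.278, SE ≈ 0.203

x̄_st = Σ W_h x̄_h = (260·3.89 + 560·1.53)/820 = 2.27829
V̂(x̄_st) = Σ W_h² (1 − n_h/N_h) s_h²/n_h, with W_h = N_h/N and N = 820:
  stratum A: (260/820)²·(1 − 6/260)·1.5²/6 = 0.0368308
  stratum B: (560/820)²·(1 − 37/560)·0.6²/37 = 0.00423802
V̂(x̄_st) = 0.0410688
SE(x̄_st) = √0.0410688 = 0.202654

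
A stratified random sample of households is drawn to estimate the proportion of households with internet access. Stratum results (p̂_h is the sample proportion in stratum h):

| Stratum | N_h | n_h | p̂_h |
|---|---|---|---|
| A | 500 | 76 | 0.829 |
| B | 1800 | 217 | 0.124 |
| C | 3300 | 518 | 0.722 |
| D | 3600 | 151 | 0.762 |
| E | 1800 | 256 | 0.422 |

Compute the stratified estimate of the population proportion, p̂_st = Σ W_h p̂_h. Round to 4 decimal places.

N = 11000; stratum weights W_h = N_h/N.
p̂_st = Σ W_h p̂_h = (500·0.829 + 1800·0.124 + 3300·0.722 + 3600·0.762 + 1800·0.422)/11000 = 0.59301

p̂_st ≈ 0.5930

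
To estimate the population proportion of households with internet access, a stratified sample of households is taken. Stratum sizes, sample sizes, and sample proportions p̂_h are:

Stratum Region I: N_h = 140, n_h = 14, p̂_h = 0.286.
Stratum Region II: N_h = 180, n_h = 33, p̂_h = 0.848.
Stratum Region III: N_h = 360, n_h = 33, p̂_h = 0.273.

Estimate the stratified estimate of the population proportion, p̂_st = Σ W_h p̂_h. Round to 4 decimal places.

p̂_st ≈ 0.4279

N = 680; stratum weights W_h = N_h/N.
p̂_st = Σ W_h p̂_h = (140·0.286 + 180·0.848 + 360·0.273)/680 = 0.42788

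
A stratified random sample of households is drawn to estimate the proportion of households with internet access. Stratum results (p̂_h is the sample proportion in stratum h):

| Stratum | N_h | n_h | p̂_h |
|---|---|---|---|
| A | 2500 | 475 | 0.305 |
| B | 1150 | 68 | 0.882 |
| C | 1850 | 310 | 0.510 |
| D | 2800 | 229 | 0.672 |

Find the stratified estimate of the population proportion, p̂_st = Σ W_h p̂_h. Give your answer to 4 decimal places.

N = 8300; stratum weights W_h = N_h/N.
p̂_st = Σ W_h p̂_h = (2500·0.305 + 1150·0.882 + 1850·0.510 + 2800·0.672)/8300 = 0.55445

p̂_st ≈ 0.5544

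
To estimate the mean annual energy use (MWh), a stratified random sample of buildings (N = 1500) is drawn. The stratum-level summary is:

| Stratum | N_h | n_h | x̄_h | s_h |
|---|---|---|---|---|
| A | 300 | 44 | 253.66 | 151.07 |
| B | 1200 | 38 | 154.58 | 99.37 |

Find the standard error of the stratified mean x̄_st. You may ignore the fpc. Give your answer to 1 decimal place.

SE(x̄_st) ≈ 13.7

V̂(x̄_st) = Σ W_h² s_h²/n_h, with W_h = N_h/N and N = 1500:
  stratum A: (300/1500)²·151.07²/44 = 20.7474
  stratum B: (1200/1500)²·99.37²/38 = 166.306
V̂(x̄_st) = 187.053
SE(x̄_st) = √187.053 = 13.6767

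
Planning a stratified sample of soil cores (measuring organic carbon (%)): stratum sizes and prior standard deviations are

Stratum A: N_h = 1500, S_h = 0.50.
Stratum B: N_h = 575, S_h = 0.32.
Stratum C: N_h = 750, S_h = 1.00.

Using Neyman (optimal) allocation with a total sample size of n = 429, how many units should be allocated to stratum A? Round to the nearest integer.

Neyman allocation: n_h = n · N_h S_h / Σ N_i S_i, with n = 429.
  stratum A: N_h·S_h = 1500·0.50 = 750.00
  stratum B: N_h·S_h = 575·0.32 = 184.00
  stratum C: N_h·S_h = 750·1.00 = 750.00
Σ N_h S_h = 1684.00
n for stratum A = 429·750.00/1684.00 = 191.063 → 191

191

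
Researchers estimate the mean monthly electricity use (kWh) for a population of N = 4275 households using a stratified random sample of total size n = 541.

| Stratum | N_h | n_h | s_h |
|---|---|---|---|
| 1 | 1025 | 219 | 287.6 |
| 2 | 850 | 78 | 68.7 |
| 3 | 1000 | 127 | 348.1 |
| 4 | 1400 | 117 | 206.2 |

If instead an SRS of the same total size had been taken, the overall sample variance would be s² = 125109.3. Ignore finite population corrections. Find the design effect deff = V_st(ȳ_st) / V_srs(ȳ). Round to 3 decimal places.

deff ≈ 0.499

V̂(ȳ_st) = Σ W_h² s_h²/n_h, with W_h = N_h/N and N = 4275:
  stratum 1: (1025/4275)²·287.6²/219 = 21.7125
  stratum 2: (850/4275)²·68.7²/78 = 2.39213
  stratum 3: (1000/4275)²·348.1²/127 = 52.2074
  stratum 4: (1400/4275)²·206.2²/117 = 38.974
V_st = 115.286
V_srs = s²/n = 125109.3/541 = 231.256
deff = V_st / V_srs = 115.286/231.256 = 0.4985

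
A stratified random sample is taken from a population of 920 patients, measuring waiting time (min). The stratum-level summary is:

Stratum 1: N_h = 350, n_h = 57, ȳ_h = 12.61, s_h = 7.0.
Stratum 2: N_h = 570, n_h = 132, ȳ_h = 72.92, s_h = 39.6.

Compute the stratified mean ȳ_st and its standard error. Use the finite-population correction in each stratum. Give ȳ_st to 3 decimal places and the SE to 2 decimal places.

ȳ_st = Σ W_h ȳ_h = (350·12.61 + 570·72.92)/920 = 49.97598
V̂(ȳ_st) = Σ W_h² (1 − n_h/N_h) s_h²/n_h, with W_h = N_h/N and N = 920:
  stratum 1: (350/920)²·(1 − 57/350)·7.0²/57 = 0.104155
  stratum 2: (570/920)²·(1 − 132/570)·39.6²/132 = 3.50421
V̂(ȳ_st) = 3.60836
SE(ȳ_st) = √3.60836 = 1.89957

ȳ_st ≈ 49.976, SE ≈ 1.90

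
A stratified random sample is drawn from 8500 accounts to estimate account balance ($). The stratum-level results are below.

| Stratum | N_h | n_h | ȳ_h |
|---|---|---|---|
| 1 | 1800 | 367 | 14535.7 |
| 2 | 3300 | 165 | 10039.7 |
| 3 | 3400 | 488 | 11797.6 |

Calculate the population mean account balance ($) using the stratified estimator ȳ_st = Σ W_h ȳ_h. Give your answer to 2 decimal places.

ȳ_st ≈ 11694.95

N = Σ N_h = 8500. Stratum weights W_h = N_h/N.
ȳ_st = (1800·14535.7 + 3300·10039.7 + 3400·11797.6) / 8500 = 11694.9541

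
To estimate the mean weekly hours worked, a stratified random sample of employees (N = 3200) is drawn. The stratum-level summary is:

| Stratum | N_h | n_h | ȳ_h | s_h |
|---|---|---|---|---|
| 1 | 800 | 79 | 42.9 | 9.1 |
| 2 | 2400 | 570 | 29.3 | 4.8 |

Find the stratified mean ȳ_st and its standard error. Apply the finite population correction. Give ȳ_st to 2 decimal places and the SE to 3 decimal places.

ȳ_st ≈ 32.70, SE ≈ 0.276

ȳ_st = Σ W_h ȳ_h = (800·42.9 + 2400·29.3)/3200 = 32.70000
V̂(ȳ_st) = Σ W_h² (1 − n_h/N_h) s_h²/n_h, with W_h = N_h/N and N = 3200:
  stratum 1: (800/3200)²·(1 − 79/800)·9.1²/79 = 0.0590447
  stratum 2: (2400/3200)²·(1 − 570/2400)·4.8²/570 = 0.0173368
V̂(ȳ_st) = 0.0763816
SE(ȳ_st) = √0.0763816 = 0.276372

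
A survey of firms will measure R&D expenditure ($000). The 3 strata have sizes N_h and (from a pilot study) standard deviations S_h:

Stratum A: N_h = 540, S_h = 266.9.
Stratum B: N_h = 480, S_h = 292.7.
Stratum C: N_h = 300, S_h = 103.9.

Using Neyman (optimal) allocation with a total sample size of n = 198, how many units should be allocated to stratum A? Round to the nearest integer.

90

Neyman allocation: n_h = n · N_h S_h / Σ N_i S_i, with n = 198.
  stratum A: N_h·S_h = 540·266.9 = 144126.00
  stratum B: N_h·S_h = 480·292.7 = 140496.00
  stratum C: N_h·S_h = 300·103.9 = 31170.00
Σ N_h S_h = 315792.00
n for stratum A = 198·144126.00/315792.00 = 90.366 → 90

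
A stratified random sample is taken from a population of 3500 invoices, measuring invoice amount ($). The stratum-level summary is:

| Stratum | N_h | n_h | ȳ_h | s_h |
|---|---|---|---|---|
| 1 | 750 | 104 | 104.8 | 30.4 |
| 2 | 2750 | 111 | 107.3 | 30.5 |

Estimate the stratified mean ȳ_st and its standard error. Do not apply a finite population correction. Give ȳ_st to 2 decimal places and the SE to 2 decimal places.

ȳ_st ≈ 106.76, SE ≈ 2.36

ȳ_st = Σ W_h ȳ_h = (750·104.8 + 2750·107.3)/3500 = 106.76429
V̂(ȳ_st) = Σ W_h² s_h²/n_h, with W_h = N_h/N and N = 3500:
  stratum 1: (750/3500)²·30.4²/104 = 0.408038
  stratum 2: (2750/3500)²·30.5²/111 = 5.17376
V̂(ȳ_st) = 5.58179
SE(ȳ_st) = √5.58179 = 2.36258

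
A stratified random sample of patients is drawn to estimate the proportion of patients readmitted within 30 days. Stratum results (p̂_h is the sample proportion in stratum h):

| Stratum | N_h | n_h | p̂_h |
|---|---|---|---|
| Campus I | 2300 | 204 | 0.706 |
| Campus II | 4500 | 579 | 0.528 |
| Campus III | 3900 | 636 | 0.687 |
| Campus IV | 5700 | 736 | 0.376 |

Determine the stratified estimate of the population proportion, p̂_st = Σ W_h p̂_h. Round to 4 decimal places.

p̂_st ≈ 0.5379

N = 16400; stratum weights W_h = N_h/N.
p̂_st = Σ W_h p̂_h = (2300·0.706 + 4500·0.528 + 3900·0.687 + 5700·0.376)/16400 = 0.53795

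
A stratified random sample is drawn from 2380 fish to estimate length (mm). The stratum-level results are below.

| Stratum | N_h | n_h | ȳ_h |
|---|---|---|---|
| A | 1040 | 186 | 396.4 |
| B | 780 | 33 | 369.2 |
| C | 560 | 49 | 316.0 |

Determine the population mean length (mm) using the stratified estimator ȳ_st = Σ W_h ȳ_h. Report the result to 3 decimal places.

N = Σ N_h = 2380. Stratum weights W_h = N_h/N.
ȳ_st = (1040·396.4 + 780·369.2 + 560·316.0) / 2380 = 368.56807

ȳ_st ≈ 368.568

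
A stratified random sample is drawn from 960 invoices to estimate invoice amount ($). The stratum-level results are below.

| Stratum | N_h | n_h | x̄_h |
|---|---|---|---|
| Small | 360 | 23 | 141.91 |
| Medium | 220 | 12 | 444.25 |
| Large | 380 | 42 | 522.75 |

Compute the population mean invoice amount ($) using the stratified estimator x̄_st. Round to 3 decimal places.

x̄_st ≈ 361.945

N = Σ N_h = 960. Stratum weights W_h = N_h/N.
x̄_st = (360·141.91 + 220·444.25 + 380·522.75) / 960 = 361.94542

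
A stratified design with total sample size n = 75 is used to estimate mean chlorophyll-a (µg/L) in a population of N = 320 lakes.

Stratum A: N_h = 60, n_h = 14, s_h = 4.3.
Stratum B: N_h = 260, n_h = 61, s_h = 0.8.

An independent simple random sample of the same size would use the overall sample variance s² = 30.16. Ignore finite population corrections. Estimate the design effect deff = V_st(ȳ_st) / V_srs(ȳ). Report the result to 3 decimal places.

V̂(ȳ_st) = Σ W_h² s_h²/n_h, with W_h = N_h/N and N = 320:
  stratum A: (60/320)²·4.3²/14 = 0.0464314
  stratum B: (260/320)²·0.8²/61 = 0.00692623
V_st = 0.0533576
V_srs = s²/n = 30.16/75 = 0.402133
deff = V_st / V_srs = 0.0533576/0.402133 = 0.1327

deff ≈ 0.133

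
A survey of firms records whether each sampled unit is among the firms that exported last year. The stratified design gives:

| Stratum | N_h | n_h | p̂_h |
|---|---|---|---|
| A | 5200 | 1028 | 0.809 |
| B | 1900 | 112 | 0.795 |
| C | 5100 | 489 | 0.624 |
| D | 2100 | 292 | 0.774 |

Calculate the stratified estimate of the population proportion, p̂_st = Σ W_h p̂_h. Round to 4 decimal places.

p̂_st ≈ 0.7360

N = 14300; stratum weights W_h = N_h/N.
p̂_st = Σ W_h p̂_h = (5200·0.809 + 1900·0.795 + 5100·0.624 + 2100·0.774)/14300 = 0.73602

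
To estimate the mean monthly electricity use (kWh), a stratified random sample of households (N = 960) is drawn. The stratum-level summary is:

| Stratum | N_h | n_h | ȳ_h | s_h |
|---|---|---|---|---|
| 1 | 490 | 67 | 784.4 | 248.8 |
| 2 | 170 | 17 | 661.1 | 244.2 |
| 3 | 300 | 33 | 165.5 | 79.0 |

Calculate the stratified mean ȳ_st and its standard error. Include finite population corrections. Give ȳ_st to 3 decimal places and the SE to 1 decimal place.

ȳ_st = Σ W_h ȳ_h = (490·784.4 + 170·661.1 + 300·165.5)/960 = 569.15937
V̂(ȳ_st) = Σ W_h² (1 − n_h/N_h) s_h²/n_h, with W_h = N_h/N and N = 960:
  stratum 1: (490/960)²·(1 − 67/490)·248.8²/67 = 207.788
  stratum 2: (170/960)²·(1 − 17/170)·244.2²/17 = 99.0012
  stratum 3: (300/960)²·(1 − 33/300)·79.0²/33 = 16.4373
V̂(ȳ_st) = 323.226
SE(ȳ_st) = √323.226 = 17.9785

ȳ_st ≈ 569.159, SE ≈ 18.0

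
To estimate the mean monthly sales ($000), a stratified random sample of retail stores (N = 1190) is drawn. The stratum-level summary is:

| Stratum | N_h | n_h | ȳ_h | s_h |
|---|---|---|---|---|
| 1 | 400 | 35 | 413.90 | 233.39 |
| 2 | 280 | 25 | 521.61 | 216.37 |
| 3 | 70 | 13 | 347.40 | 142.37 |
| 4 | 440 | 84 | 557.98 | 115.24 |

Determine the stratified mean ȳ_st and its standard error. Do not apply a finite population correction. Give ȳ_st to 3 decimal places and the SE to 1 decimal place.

ȳ_st ≈ 488.605, SE ≈ 17.5

ȳ_st = Σ W_h ȳ_h = (400·413.90 + 280·521.61 + 70·347.40 + 440·557.98)/1190 = 488.60504
V̂(ȳ_st) = Σ W_h² s_h²/n_h, with W_h = N_h/N and N = 1190:
  stratum 1: (400/1190)²·233.39²/35 = 175.842
  stratum 2: (280/1190)²·216.37²/25 = 103.676
  stratum 3: (70/1190)²·142.37²/13 = 5.39505
  stratum 4: (440/1190)²·115.24²/84 = 21.6142
V̂(ȳ_st) = 306.527
SE(ȳ_st) = √306.527 = 17.5079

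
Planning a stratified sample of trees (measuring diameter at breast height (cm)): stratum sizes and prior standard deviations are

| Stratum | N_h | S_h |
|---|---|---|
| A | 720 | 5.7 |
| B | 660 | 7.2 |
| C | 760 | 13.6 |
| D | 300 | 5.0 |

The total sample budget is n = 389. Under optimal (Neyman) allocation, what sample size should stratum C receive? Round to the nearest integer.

Neyman allocation: n_h = n · N_h S_h / Σ N_i S_i, with n = 389.
  stratum A: N_h·S_h = 720·5.7 = 4104.00
  stratum B: N_h·S_h = 660·7.2 = 4752.00
  stratum C: N_h·S_h = 760·13.6 = 10336.00
  stratum D: N_h·S_h = 300·5.0 = 1500.00
Σ N_h S_h = 20692.00
n for stratum C = 389·10336.00/20692.00 = 194.312 → 194

194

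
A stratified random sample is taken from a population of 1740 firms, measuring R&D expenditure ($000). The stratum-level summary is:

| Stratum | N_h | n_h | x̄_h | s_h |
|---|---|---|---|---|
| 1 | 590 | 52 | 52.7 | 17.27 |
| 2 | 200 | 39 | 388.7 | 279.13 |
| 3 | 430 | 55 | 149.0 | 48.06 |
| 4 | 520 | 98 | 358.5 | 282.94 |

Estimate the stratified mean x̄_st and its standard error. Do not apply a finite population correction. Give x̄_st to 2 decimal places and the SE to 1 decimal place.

x̄_st = Σ W_h x̄_h = (590·52.7 + 200·388.7 + 430·149.0 + 520·358.5)/1740 = 206.50747
V̂(x̄_st) = Σ W_h² s_h²/n_h, with W_h = N_h/N and N = 1740:
  stratum 1: (590/1740)²·17.27²/52 = 0.659458
  stratum 2: (200/1740)²·279.13²/39 = 26.3943
  stratum 3: (430/1740)²·48.06²/55 = 2.56474
  stratum 4: (520/1740)²·282.94²/98 = 72.9576
V̂(x̄_st) = 102.576
SE(x̄_st) = √102.576 = 10.128

x̄_st ≈ 206.51, SE ≈ 10.1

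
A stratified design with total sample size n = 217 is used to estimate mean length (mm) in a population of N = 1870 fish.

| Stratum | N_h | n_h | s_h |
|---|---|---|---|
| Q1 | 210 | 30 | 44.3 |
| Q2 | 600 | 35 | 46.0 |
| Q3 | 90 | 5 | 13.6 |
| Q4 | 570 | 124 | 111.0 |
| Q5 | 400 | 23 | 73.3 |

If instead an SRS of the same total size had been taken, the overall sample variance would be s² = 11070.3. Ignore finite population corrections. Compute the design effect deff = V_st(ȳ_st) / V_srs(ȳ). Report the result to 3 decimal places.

V̂(ȳ_st) = Σ W_h² s_h²/n_h, with W_h = N_h/N and N = 1870:
  stratum Q1: (210/1870)²·44.3²/30 = 0.824976
  stratum Q2: (600/1870)²·46.0²/35 = 6.22396
  stratum Q3: (90/1870)²·13.6²/5 = 0.085686
  stratum Q4: (570/1870)²·111.0²/124 = 9.23189
  stratum Q5: (400/1870)²·73.3²/23 = 10.6885
V_st = 27.055
V_srs = s²/n = 11070.3/217 = 51.0152
deff = V_st / V_srs = 27.055/51.0152 = 0.5303

deff ≈ 0.530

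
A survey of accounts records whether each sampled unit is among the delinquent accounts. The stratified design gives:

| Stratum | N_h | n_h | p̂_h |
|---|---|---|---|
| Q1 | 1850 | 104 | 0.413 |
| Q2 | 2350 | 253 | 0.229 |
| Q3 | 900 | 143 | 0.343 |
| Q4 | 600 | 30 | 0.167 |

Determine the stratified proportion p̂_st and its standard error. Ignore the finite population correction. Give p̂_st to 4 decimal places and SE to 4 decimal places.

p̂_st ≈ 0.3002, SE ≈ 0.0214

N = 5700; stratum weights W_h = N_h/N.
p̂_st = Σ W_h p̂_h = (1850·0.413 + 2350·0.229 + 900·0.343 + 600·0.167)/5700 = 0.30019
V̂(p̂_st) = Σ W_h² p̂_h(1−p̂_h)/(n_h−1):
  stratum Q1: (1850/5700)²·0.413·0.587/103 = 0.000247939
  stratum Q2: (2350/5700)²·0.229·0.771/252 = 0.00011909
  stratum Q3: (900/5700)²·0.343·0.657/142 = 3.95646e-05
  stratum Q4: (600/5700)²·0.167·0.833/29 = 5.31516e-05
V̂(p̂_st) = 0.000459745; SE = √V̂ = 0.0214417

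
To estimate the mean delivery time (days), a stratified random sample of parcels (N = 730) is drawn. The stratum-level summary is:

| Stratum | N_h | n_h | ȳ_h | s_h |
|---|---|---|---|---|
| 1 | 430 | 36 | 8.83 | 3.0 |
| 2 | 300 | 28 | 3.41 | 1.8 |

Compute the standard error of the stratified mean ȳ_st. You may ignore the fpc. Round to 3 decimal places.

V̂(ȳ_st) = Σ W_h² s_h²/n_h, with W_h = N_h/N and N = 730:
  stratum 1: (430/730)²·3.0²/36 = 0.0867424
  stratum 2: (300/730)²·1.8²/28 = 0.0195427
V̂(ȳ_st) = 0.106285
SE(ȳ_st) = √0.106285 = 0.326014

SE(ȳ_st) ≈ 0.326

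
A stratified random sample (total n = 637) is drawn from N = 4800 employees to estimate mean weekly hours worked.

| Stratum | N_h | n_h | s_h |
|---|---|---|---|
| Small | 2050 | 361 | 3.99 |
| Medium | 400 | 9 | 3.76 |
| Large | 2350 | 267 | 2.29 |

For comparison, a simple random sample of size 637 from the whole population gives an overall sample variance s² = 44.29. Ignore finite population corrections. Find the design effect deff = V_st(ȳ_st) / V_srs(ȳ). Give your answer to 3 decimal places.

V̂(ȳ_st) = Σ W_h² s_h²/n_h, with W_h = N_h/N and N = 4800:
  stratum Small: (2050/4800)²·3.99²/361 = 0.00804385
  stratum Medium: (400/4800)²·3.76²/9 = 0.0109086
  stratum Large: (2350/4800)²·2.29²/267 = 0.00470775
V_st = 0.0236602
V_srs = s²/n = 44.29/637 = 0.069529
deff = V_st / V_srs = 0.0236602/0.069529 = 0.3403

deff ≈ 0.340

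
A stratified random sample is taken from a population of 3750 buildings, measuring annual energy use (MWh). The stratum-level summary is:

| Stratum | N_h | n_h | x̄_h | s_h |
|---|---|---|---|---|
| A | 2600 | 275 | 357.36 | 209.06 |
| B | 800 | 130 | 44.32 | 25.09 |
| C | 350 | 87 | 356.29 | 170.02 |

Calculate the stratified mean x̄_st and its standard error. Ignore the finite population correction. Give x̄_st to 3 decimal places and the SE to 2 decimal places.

x̄_st ≈ 290.478, SE ≈ 8.92

x̄_st = Σ W_h x̄_h = (2600·357.36 + 800·44.32 + 350·356.29)/3750 = 290.47827
V̂(x̄_st) = Σ W_h² s_h²/n_h, with W_h = N_h/N and N = 3750:
  stratum A: (2600/3750)²·209.06²/275 = 76.4
  stratum B: (800/3750)²·25.09²/130 = 0.220382
  stratum C: (350/3750)²·170.02²/87 = 2.89437
V̂(x̄_st) = 79.5148
SE(x̄_st) = √79.5148 = 8.9171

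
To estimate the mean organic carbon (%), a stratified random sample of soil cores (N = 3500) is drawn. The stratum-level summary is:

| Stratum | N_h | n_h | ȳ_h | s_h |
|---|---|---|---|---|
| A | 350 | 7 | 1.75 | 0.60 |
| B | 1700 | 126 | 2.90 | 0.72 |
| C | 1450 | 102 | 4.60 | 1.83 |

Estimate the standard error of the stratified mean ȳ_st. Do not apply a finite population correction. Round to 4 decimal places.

V̂(ȳ_st) = Σ W_h² s_h²/n_h, with W_h = N_h/N and N = 3500:
  stratum A: (350/3500)²·0.60²/7 = 0.000514286
  stratum B: (1700/3500)²·0.72²/126 = 0.000970636
  stratum C: (1450/3500)²·1.83²/102 = 0.0056351
V̂(ȳ_st) = 0.00712003
SE(ȳ_st) = √0.00712003 = 0.0843802

SE(ȳ_st) ≈ 0.0844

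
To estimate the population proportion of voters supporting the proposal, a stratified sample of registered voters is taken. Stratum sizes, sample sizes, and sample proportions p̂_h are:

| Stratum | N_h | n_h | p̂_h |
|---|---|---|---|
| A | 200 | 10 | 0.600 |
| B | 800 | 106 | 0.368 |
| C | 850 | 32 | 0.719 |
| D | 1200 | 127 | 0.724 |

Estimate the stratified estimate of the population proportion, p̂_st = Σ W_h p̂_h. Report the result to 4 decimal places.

N = 3050; stratum weights W_h = N_h/N.
p̂_st = Σ W_h p̂_h = (200·0.600 + 800·0.368 + 850·0.719 + 1200·0.724)/3050 = 0.62110

p̂_st ≈ 0.6211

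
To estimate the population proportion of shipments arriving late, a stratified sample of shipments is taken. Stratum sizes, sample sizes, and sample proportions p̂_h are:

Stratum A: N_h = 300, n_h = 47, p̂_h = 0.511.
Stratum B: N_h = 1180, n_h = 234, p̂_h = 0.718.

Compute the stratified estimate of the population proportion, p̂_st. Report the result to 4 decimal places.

N = 1480; stratum weights W_h = N_h/N.
p̂_st = Σ W_h p̂_h = (300·0.511 + 1180·0.718)/1480 = 0.67604

p̂_st ≈ 0.6760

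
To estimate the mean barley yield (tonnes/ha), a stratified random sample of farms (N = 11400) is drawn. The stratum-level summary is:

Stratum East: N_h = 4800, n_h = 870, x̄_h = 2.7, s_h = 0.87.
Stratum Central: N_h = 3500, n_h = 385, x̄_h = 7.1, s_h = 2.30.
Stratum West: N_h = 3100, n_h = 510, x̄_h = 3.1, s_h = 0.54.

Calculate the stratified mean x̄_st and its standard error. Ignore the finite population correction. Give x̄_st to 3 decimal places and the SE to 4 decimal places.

x̄_st = Σ W_h x̄_h = (4800·2.7 + 3500·7.1 + 3100·3.1)/11400 = 4.15965
V̂(x̄_st) = Σ W_h² s_h²/n_h, with W_h = N_h/N and N = 11400:
  stratum East: (4800/11400)²·0.87²/870 = 0.000154238
  stratum Central: (3500/11400)²·2.30²/385 = 0.00129515
  stratum West: (3100/11400)²·0.54²/510 = 4.22796e-05
V̂(x̄_st) = 0.00149167
SE(x̄_st) = √0.00149167 = 0.0386222

x̄_st ≈ 4.160, SE ≈ 0.0386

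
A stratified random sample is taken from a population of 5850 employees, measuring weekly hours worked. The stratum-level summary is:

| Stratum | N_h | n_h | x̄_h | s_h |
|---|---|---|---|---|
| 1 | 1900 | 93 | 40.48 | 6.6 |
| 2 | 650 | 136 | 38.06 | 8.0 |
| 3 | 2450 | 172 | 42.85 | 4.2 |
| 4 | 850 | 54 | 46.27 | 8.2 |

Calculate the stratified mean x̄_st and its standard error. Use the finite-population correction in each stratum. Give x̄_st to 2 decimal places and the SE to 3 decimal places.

x̄_st ≈ 42.04, SE ≈ 0.305

x̄_st = Σ W_h x̄_h = (1900·40.48 + 650·38.06 + 2450·42.85 + 850·46.27)/5850 = 42.04496
V̂(x̄_st) = Σ W_h² (1 − n_h/N_h) s_h²/n_h, with W_h = N_h/N and N = 5850:
  stratum 1: (1900/5850)²·(1 − 93/1900)·6.6²/93 = 0.0469899
  stratum 2: (650/5850)²·(1 − 136/650)·8.0²/136 = 0.00459416
  stratum 3: (2450/5850)²·(1 − 172/2450)·4.2²/172 = 0.0167255
  stratum 4: (850/5850)²·(1 − 54/850)·8.2²/54 = 0.0246181
V̂(x̄_st) = 0.0929276
SE(x̄_st) = √0.0929276 = 0.30484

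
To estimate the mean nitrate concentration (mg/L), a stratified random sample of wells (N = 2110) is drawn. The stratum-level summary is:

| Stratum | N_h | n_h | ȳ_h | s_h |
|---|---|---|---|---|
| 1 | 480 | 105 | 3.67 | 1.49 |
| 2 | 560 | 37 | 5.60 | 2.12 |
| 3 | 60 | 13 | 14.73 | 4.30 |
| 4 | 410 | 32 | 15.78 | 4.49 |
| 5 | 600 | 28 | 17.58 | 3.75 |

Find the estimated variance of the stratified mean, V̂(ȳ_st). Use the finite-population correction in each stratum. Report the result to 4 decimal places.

V̂(ȳ_st) = Σ W_h² (1 − n_h/N_h) s_h²/n_h, with W_h = N_h/N and N = 2110:
  stratum 1: (480/2110)²·(1 − 105/480)·1.49²/105 = 0.000854852
  stratum 2: (560/2110)²·(1 − 37/560)·2.12²/37 = 0.00799088
  stratum 3: (60/2110)²·(1 − 13/60)·4.30²/13 = 0.000900902
  stratum 4: (410/2110)²·(1 − 32/410)·4.49²/32 = 0.0219307
  stratum 5: (600/2110)²·(1 − 28/600)·3.75²/28 = 0.0387157
V̂(ȳ_st) = 0.0703931

V̂(ȳ_st) ≈ 0.0704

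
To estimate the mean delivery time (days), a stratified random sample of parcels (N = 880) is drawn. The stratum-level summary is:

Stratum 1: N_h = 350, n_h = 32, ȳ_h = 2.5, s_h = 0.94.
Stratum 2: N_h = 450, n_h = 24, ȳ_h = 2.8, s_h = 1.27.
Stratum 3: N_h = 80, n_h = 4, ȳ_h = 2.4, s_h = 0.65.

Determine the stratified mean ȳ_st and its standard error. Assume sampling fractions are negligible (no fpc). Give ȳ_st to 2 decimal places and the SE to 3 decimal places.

ȳ_st ≈ 2.64, SE ≈ 0.151

ȳ_st = Σ W_h ȳ_h = (350·2.5 + 450·2.8 + 80·2.4)/880 = 2.64432
V̂(ȳ_st) = Σ W_h² s_h²/n_h, with W_h = N_h/N and N = 880:
  stratum 1: (350/880)²·0.94²/32 = 0.00436794
  stratum 2: (450/880)²·1.27²/24 = 0.0175734
  stratum 3: (80/880)²·0.65²/4 = 0.000872934
V̂(ȳ_st) = 0.0228143
SE(ȳ_st) = √0.0228143 = 0.151044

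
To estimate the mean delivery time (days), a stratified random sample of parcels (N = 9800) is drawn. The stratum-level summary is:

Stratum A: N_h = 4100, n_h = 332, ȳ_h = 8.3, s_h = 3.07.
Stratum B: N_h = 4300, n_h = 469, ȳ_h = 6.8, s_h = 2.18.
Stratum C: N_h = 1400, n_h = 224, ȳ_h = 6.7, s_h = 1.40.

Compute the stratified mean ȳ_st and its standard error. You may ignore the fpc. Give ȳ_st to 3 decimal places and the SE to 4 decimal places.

ȳ_st ≈ 7.413, SE ≈ 0.0843

ȳ_st = Σ W_h ȳ_h = (4100·8.3 + 4300·6.8 + 1400·6.7)/9800 = 7.41327
V̂(ȳ_st) = Σ W_h² s_h²/n_h, with W_h = N_h/N and N = 9800:
  stratum A: (4100/9800)²·3.07²/332 = 0.00496883
  stratum B: (4300/9800)²·2.18²/469 = 0.00195085
  stratum C: (1400/9800)²·1.40²/224 = 0.000178571
V̂(ȳ_st) = 0.00709826
SE(ȳ_st) = √0.00709826 = 0.0842512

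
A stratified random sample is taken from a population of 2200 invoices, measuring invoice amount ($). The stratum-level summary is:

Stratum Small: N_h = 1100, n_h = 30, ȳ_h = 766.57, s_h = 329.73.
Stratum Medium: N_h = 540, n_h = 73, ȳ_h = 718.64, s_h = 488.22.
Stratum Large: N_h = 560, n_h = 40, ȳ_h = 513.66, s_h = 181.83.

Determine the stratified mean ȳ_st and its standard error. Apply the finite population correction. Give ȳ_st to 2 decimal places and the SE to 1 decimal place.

ȳ_st ≈ 690.43, SE ≈ 33.2

ȳ_st = Σ W_h ȳ_h = (1100·766.57 + 540·718.64 + 560·513.66)/2200 = 690.42827
V̂(ȳ_st) = Σ W_h² (1 − n_h/N_h) s_h²/n_h, with W_h = N_h/N and N = 2200:
  stratum Small: (1100/2200)²·(1 − 30/1100)·329.73²/30 = 881.306
  stratum Medium: (540/2200)²·(1 − 73/540)·488.22²/73 = 170.127
  stratum Large: (560/2200)²·(1 − 40/560)·181.83²/40 = 49.7298
V̂(ȳ_st) = 1101.16
SE(ȳ_st) = √1101.16 = 33.1838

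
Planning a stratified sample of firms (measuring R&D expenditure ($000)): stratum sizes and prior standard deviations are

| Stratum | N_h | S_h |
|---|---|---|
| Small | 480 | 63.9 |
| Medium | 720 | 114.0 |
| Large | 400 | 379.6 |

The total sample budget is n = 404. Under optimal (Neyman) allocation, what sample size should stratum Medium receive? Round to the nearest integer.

Neyman allocation: n_h = n · N_h S_h / Σ N_i S_i, with n = 404.
  stratum Small: N_h·S_h = 480·63.9 = 30672.00
  stratum Medium: N_h·S_h = 720·114.0 = 82080.00
  stratum Large: N_h·S_h = 400·379.6 = 151840.00
Σ N_h S_h = 264592.00
n for stratum Medium = 404·82080.00/264592.00 = 125.326 → 125

125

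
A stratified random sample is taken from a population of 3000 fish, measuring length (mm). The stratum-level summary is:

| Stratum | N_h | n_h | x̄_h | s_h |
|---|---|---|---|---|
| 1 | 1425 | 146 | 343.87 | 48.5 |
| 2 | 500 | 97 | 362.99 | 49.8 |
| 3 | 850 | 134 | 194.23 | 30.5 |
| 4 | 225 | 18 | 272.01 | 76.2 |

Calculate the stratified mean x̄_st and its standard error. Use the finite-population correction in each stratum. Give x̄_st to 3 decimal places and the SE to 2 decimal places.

x̄_st ≈ 299.269, SE ≈ 2.44

x̄_st = Σ W_h x̄_h = (1425·343.87 + 500·362.99 + 850·194.23 + 225·272.01)/3000 = 299.26917
V̂(x̄_st) = Σ W_h² (1 − n_h/N_h) s_h²/n_h, with W_h = N_h/N and N = 3000:
  stratum 1: (1425/3000)²·(1 − 146/1425)·48.5²/146 = 3.26267
  stratum 2: (500/3000)²·(1 − 97/500)·49.8²/97 = 0.572426
  stratum 3: (850/3000)²·(1 − 134/850)·30.5²/134 = 0.469445
  stratum 4: (225/3000)²·(1 − 18/225)·76.2²/18 = 1.66935
V̂(x̄_st) = 5.9739
SE(x̄_st) = √5.9739 = 2.44416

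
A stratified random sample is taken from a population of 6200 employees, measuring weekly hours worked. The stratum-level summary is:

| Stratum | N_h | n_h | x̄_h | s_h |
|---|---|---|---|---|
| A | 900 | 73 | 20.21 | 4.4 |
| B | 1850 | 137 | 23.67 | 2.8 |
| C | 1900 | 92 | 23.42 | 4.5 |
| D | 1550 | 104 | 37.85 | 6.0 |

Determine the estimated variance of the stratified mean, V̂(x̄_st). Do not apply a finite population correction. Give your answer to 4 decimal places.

V̂(x̄_st) ≈ 0.0530

V̂(x̄_st) = Σ W_h² s_h²/n_h, with W_h = N_h/N and N = 6200:
  stratum A: (900/6200)²·4.4²/73 = 0.00558836
  stratum B: (1850/6200)²·2.8²/137 = 0.00509513
  stratum C: (1900/6200)²·4.5²/92 = 0.020671
  stratum D: (1550/6200)²·6.0²/104 = 0.0216346
V̂(x̄_st) = 0.0529891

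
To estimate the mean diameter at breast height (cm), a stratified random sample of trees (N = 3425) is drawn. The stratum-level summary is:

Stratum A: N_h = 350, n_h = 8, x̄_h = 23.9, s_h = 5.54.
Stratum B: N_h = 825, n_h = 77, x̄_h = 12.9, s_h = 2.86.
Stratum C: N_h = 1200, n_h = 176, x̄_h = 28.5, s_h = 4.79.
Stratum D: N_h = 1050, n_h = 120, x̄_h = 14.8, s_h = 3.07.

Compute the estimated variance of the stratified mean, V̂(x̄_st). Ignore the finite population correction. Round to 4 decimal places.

V̂(x̄_st) ≈ 0.0696

V̂(x̄_st) = Σ W_h² s_h²/n_h, with W_h = N_h/N and N = 3425:
  stratum A: (350/3425)²·5.54²/8 = 0.0400631
  stratum B: (825/3425)²·2.86²/77 = 0.00616351
  stratum C: (1200/3425)²·4.79²/176 = 0.0160029
  stratum D: (1050/3425)²·3.07²/120 = 0.00738164
V̂(x̄_st) = 0.0696112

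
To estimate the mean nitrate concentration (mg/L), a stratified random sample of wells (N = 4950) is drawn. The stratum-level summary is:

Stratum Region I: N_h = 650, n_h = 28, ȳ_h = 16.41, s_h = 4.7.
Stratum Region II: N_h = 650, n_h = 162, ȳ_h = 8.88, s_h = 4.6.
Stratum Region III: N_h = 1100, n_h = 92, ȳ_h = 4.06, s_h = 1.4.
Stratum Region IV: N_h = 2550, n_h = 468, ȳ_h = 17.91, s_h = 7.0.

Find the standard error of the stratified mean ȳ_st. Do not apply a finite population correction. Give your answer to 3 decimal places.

SE(ȳ_st) ≈ 0.211

V̂(ȳ_st) = Σ W_h² s_h²/n_h, with W_h = N_h/N and N = 4950:
  stratum Region I: (650/4950)²·4.7²/28 = 0.0136036
  stratum Region II: (650/4950)²·4.6²/162 = 0.00225225
  stratum Region III: (1100/4950)²·1.4²/92 = 0.00105207
  stratum Region IV: (2550/4950)²·7.0²/468 = 0.0277856
V̂(ȳ_st) = 0.0446935
SE(ȳ_st) = √0.0446935 = 0.211408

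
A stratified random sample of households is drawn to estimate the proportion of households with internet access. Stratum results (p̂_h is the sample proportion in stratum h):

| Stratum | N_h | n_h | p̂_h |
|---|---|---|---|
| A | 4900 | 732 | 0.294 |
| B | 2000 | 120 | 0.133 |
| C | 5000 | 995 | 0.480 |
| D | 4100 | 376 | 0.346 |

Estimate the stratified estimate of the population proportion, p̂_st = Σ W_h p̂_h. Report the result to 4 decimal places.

N = 16000; stratum weights W_h = N_h/N.
p̂_st = Σ W_h p̂_h = (4900·0.294 + 2000·0.133 + 5000·0.480 + 4100·0.346)/16000 = 0.34532

p̂_st ≈ 0.3453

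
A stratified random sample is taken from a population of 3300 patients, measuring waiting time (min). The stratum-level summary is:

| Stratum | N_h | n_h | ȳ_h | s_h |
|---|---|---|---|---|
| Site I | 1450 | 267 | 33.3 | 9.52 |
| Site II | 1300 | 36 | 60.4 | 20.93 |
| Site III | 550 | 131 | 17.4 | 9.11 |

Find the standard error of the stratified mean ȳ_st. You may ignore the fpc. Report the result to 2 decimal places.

V̂(ȳ_st) = Σ W_h² s_h²/n_h, with W_h = N_h/N and N = 3300:
  stratum Site I: (1450/3300)²·9.52²/267 = 0.0655346
  stratum Site II: (1300/3300)²·20.93²/36 = 1.8884
  stratum Site III: (550/3300)²·9.11²/131 = 0.017598
V̂(ȳ_st) = 1.97154
SE(ȳ_st) = √1.97154 = 1.40411

SE(ȳ_st) ≈ 1.40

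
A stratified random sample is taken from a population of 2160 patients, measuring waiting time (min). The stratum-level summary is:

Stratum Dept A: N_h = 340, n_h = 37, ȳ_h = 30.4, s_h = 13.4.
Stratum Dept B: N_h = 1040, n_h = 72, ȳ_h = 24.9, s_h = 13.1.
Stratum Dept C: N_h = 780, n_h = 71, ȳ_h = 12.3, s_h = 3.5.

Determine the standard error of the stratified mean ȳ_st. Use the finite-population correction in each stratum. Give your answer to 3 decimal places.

SE(ȳ_st) ≈ 0.801

V̂(ȳ_st) = Σ W_h² (1 − n_h/N_h) s_h²/n_h, with W_h = N_h/N and N = 2160:
  stratum Dept A: (340/2160)²·(1 − 37/340)·13.4²/37 = 0.107157
  stratum Dept B: (1040/2160)²·(1 − 72/1040)·13.1²/72 = 0.514294
  stratum Dept C: (780/2160)²·(1 − 71/780)·3.5²/71 = 0.0204508
V̂(ȳ_st) = 0.641902
SE(ȳ_st) = √0.641902 = 0.801188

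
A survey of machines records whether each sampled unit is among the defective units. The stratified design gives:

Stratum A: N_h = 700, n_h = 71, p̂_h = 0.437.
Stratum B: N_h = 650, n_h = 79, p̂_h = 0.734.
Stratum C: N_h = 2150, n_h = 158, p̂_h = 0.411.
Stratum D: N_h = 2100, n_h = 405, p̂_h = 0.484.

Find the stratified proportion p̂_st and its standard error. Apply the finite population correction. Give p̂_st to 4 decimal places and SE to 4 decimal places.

N = 5600; stratum weights W_h = N_h/N.
p̂_st = Σ W_h p̂_h = (700·0.437 + 650·0.734 + 2150·0.411 + 2100·0.484)/5600 = 0.47912
V̂(p̂_st) = Σ W_h² (1 − n_h/N_h) p̂_h(1−p̂_h)/(n_h−1):
  stratum A: (700/5600)²·(1 − 71/700)·0.437·0.563/70 = 4.93474e-05
  stratum B: (650/5600)²·(1 − 79/650)·0.734·0.266/78 = 2.96249e-05
  stratum C: (2150/5600)²·(1 − 158/2150)·0.411·0.589/157 = 0.000210576
  stratum D: (2100/5600)²·(1 − 405/2100)·0.484·0.516/404 = 7.0166e-05
V̂(p̂_st) = 0.000359714; SE = √V̂ = 0.0189661

p̂_st ≈ 0.4791, SE ≈ 0.0190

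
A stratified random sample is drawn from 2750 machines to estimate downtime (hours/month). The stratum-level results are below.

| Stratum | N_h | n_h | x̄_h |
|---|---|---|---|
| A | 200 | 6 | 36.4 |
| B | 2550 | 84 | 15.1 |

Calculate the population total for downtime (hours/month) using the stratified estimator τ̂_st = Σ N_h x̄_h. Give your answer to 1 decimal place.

τ̂_st = Σ N_h x̄_h = 200·36.4 + 2550·15.1 = 45785.0

τ̂_st ≈ 45785.0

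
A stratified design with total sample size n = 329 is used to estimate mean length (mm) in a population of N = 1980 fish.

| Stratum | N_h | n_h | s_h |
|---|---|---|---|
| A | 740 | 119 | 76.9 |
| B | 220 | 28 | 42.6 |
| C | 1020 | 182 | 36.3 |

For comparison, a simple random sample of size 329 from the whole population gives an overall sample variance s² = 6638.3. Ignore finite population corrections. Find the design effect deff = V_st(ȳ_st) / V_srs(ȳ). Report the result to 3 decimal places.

deff ≈ 0.479

V̂(ȳ_st) = Σ W_h² s_h²/n_h, with W_h = N_h/N and N = 1980:
  stratum A: (740/1980)²·76.9²/119 = 6.94127
  stratum B: (220/1980)²·42.6²/28 = 0.800159
  stratum C: (1020/1980)²·36.3²/182 = 1.92137
V_st = 9.6628
V_srs = s²/n = 6638.3/329 = 20.1772
deff = V_st / V_srs = 9.6628/20.1772 = 0.4789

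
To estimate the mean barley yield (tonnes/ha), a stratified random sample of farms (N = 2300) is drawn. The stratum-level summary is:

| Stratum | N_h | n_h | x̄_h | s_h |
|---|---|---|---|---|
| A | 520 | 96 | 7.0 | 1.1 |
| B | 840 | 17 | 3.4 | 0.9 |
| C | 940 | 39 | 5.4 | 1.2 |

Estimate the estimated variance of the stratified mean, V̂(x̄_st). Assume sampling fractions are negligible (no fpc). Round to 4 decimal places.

V̂(x̄_st) = Σ W_h² s_h²/n_h, with W_h = N_h/N and N = 2300:
  stratum A: (520/2300)²·1.1²/96 = 0.000644266
  stratum B: (840/2300)²·0.9²/17 = 0.00635534
  stratum C: (940/2300)²·1.2²/39 = 0.00616734
V̂(x̄_st) = 0.0131669

V̂(x̄_st) ≈ 0.0132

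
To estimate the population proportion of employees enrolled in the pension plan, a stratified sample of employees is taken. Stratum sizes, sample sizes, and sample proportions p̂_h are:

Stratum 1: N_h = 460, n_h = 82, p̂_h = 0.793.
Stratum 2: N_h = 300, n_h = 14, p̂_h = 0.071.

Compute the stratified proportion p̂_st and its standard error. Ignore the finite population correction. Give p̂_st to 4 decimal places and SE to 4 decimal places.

N = 760; stratum weights W_h = N_h/N.
p̂_st = Σ W_h p̂_h = (460·0.793 + 300·0.071)/760 = 0.50800
V̂(p̂_st) = Σ W_h² p̂_h(1−p̂_h)/(n_h−1):
  stratum 1: (460/760)²·0.793·0.207/81 = 0.000742415
  stratum 2: (300/760)²·0.071·0.929/13 = 0.00079058
V̂(p̂_st) = 0.001533; SE = √V̂ = 0.0391535

p̂_st ≈ 0.5080, SE ≈ 0.0392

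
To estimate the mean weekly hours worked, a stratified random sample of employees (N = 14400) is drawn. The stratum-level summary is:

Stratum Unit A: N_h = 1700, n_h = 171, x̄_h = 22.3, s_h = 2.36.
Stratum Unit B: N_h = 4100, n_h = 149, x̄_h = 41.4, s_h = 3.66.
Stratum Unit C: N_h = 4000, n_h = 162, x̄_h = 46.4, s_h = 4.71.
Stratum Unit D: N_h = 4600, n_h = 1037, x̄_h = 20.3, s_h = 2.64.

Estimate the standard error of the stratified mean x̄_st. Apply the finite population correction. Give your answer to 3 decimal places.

SE(x̄_st) ≈ 0.135

V̂(x̄_st) = Σ W_h² (1 − n_h/N_h) s_h²/n_h, with W_h = N_h/N and N = 14400:
  stratum Unit A: (1700/14400)²·(1 − 171/1700)·2.36²/171 = 0.000408281
  stratum Unit B: (4100/14400)²·(1 − 149/4100)·3.66²/149 = 0.00702331
  stratum Unit C: (4000/14400)²·(1 − 162/4000)·4.71²/162 = 0.0101383
  stratum Unit D: (4600/14400)²·(1 − 1037/4600)·2.64²/1037 = 0.000531224
V̂(x̄_st) = 0.0181012
SE(x̄_st) = √0.0181012 = 0.134541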